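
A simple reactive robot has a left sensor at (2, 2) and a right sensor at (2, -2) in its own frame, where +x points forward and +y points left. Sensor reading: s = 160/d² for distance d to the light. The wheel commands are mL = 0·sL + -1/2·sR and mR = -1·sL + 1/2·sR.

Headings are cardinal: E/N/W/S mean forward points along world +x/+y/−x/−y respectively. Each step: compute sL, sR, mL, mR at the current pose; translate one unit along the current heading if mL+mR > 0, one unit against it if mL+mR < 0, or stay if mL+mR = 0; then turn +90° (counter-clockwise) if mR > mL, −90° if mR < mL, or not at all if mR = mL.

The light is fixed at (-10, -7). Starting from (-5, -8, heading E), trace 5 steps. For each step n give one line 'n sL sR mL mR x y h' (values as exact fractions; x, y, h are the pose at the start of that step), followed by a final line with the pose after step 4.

n=0: pose=(-5,-8,E); sL=16/5, sR=80/29; mL=-40/29, mR=-264/145; mL+mR=-16/5 → advance -1; mR−mL=-64/145 → turn -1·90°
n=1: pose=(-6,-8,S); sL=32/9, sR=160/13; mL=-80/13, mR=304/117; mL+mR=-32/9 → advance -1; mR−mL=1024/117 → turn +1·90°
n=2: pose=(-6,-7,E); sL=4, sR=4; mL=-2, mR=-2; mL+mR=-4 → advance -1; mR−mL=0 → turn +0·90°
n=3: pose=(-7,-7,E); sL=160/29, sR=160/29; mL=-80/29, mR=-80/29; mL+mR=-160/29 → advance -1; mR−mL=0 → turn +0·90°
n=4: pose=(-8,-7,E); sL=8, sR=8; mL=-4, mR=-4; mL+mR=-8 → advance -1; mR−mL=0 → turn +0·90°

0 16/5 80/29 -40/29 -264/145 -5 -8 E
1 32/9 160/13 -80/13 304/117 -6 -8 S
2 4 4 -2 -2 -6 -7 E
3 160/29 160/29 -80/29 -80/29 -7 -7 E
4 8 8 -4 -4 -8 -7 E
final -9 -7 E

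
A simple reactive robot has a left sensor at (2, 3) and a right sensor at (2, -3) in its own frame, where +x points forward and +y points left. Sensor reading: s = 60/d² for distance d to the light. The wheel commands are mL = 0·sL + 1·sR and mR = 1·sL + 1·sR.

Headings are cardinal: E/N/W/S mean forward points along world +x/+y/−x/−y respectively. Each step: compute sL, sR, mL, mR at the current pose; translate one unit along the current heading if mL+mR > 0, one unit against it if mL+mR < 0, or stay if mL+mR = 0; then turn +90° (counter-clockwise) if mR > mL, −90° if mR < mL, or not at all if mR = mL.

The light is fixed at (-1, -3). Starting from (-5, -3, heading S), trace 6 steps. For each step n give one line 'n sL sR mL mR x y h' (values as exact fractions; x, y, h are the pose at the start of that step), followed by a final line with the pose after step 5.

0 12 60/53 60/53 696/53 -5 -3 S
1 15/2 3 3 21/2 -5 -4 E
2 60/37 60 60 2280/37 -4 -4 N
3 30/17 30/17 30/17 60/17 -4 -3 W
4 12 60/53 60/53 696/53 -5 -3 S
5 15/2 3 3 21/2 -5 -4 E
final -4 -4 N

n=0: pose=(-5,-3,S); sL=12, sR=60/53; mL=60/53, mR=696/53; mL+mR=756/53 → advance +1; mR−mL=12 → turn +1·90°
n=1: pose=(-5,-4,E); sL=15/2, sR=3; mL=3, mR=21/2; mL+mR=27/2 → advance +1; mR−mL=15/2 → turn +1·90°
n=2: pose=(-4,-4,N); sL=60/37, sR=60; mL=60, mR=2280/37; mL+mR=4500/37 → advance +1; mR−mL=60/37 → turn +1·90°
n=3: pose=(-4,-3,W); sL=30/17, sR=30/17; mL=30/17, mR=60/17; mL+mR=90/17 → advance +1; mR−mL=30/17 → turn +1·90°
n=4: pose=(-5,-3,S); sL=12, sR=60/53; mL=60/53, mR=696/53; mL+mR=756/53 → advance +1; mR−mL=12 → turn +1·90°
n=5: pose=(-5,-4,E); sL=15/2, sR=3; mL=3, mR=21/2; mL+mR=27/2 → advance +1; mR−mL=15/2 → turn +1·90°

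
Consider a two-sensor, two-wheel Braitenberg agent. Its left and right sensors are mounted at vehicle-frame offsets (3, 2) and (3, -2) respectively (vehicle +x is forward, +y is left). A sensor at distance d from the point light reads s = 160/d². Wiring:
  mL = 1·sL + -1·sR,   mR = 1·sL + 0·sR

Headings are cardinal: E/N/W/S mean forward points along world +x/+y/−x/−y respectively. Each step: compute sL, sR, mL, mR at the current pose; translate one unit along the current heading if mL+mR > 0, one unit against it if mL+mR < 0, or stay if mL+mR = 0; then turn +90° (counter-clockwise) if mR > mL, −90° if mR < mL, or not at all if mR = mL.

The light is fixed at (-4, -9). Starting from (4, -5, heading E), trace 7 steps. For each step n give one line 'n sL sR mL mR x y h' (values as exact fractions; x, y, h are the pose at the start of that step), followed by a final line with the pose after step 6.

n=0: pose=(4,-5,E); sL=160/157, sR=32/25; mL=-1024/3925, mR=160/157; mL+mR=2976/3925 → advance +1; mR−mL=32/25 → turn +1·90°
n=1: pose=(5,-5,N); sL=80/49, sR=16/17; mL=576/833, mR=80/49; mL+mR=1936/833 → advance +1; mR−mL=16/17 → turn +1·90°
n=2: pose=(5,-4,W); sL=32/9, sR=32/17; mL=256/153, mR=32/9; mL+mR=800/153 → advance +1; mR−mL=32/17 → turn +1·90°
n=3: pose=(4,-4,S); sL=20/13, sR=4; mL=-32/13, mR=20/13; mL+mR=-12/13 → advance -1; mR−mL=4 → turn +1·90°
n=4: pose=(4,-3,E); sL=32/37, sR=160/137; mL=-1536/5069, mR=32/37; mL+mR=2848/5069 → advance +1; mR−mL=160/137 → turn +1·90°
n=5: pose=(5,-3,N); sL=16/13, sR=80/101; mL=576/1313, mR=16/13; mL+mR=2192/1313 → advance +1; mR−mL=80/101 → turn +1·90°
n=6: pose=(5,-2,W); sL=160/61, sR=160/117; mL=8960/7137, mR=160/61; mL+mR=27680/7137 → advance +1; mR−mL=160/117 → turn +1·90°

0 160/157 32/25 -1024/3925 160/157 4 -5 E
1 80/49 16/17 576/833 80/49 5 -5 N
2 32/9 32/17 256/153 32/9 5 -4 W
3 20/13 4 -32/13 20/13 4 -4 S
4 32/37 160/137 -1536/5069 32/37 4 -3 E
5 16/13 80/101 576/1313 16/13 5 -3 N
6 160/61 160/117 8960/7137 160/61 5 -2 W
final 4 -2 S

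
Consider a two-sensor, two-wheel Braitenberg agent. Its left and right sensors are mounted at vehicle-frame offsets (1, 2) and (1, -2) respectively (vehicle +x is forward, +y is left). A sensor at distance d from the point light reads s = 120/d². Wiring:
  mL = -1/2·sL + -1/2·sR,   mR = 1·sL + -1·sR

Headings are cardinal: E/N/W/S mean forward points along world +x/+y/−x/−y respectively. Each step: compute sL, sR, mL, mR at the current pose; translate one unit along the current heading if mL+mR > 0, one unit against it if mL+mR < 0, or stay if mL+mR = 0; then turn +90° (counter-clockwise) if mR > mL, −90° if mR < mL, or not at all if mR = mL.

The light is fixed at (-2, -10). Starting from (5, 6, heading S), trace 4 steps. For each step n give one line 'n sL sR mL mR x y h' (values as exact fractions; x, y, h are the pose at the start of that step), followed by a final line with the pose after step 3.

n=0: pose=(5,6,S); sL=20/51, sR=12/25; mL=-556/1275, mR=-112/1275; mL+mR=-668/1275 → advance -1; mR−mL=148/425 → turn +1·90°
n=1: pose=(5,7,E); sL=24/85, sR=120/289; mL=-504/1445, mR=-192/1445; mL+mR=-696/1445 → advance -1; mR−mL=312/1445 → turn +1·90°
n=2: pose=(4,7,N); sL=6/17, sR=30/97; mL=-546/1649, mR=72/1649; mL+mR=-474/1649 → advance -1; mR−mL=618/1649 → turn +1·90°
n=3: pose=(4,6,W); sL=120/221, sR=120/349; mL=-34200/77129, mR=15360/77129; mL+mR=-18840/77129 → advance -1; mR−mL=49560/77129 → turn +1·90°

0 20/51 12/25 -556/1275 -112/1275 5 6 S
1 24/85 120/289 -504/1445 -192/1445 5 7 E
2 6/17 30/97 -546/1649 72/1649 4 7 N
3 120/221 120/349 -34200/77129 15360/77129 4 6 W
final 5 6 S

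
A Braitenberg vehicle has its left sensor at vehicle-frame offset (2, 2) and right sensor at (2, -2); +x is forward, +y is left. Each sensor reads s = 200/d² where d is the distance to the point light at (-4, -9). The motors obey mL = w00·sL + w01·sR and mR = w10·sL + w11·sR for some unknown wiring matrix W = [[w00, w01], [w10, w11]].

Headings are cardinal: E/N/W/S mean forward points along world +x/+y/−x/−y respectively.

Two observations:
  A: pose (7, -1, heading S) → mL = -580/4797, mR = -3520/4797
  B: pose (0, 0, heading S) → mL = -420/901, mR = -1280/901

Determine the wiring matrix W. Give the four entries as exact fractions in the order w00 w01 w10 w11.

-1 1/2 1 -1

obs A: pose=(7,-1,S) → sL=40/41, sR=200/117, mL=-580/4797, mR=-3520/4797
obs B: pose=(0,0,S) → sL=40/17, sR=200/53, mL=-420/901, mR=-1280/901
sensor matrix S = [[40/41, 200/117], [40/17, 200/53]]; det S = -1472000/4322097
solve [mL_A; mL_B] = S·[w00; w01] and [mR_A; mR_B] = S·[w10; w11]:
  w00 = -1, w01 = 1/2, w10 = 1, w11 = -1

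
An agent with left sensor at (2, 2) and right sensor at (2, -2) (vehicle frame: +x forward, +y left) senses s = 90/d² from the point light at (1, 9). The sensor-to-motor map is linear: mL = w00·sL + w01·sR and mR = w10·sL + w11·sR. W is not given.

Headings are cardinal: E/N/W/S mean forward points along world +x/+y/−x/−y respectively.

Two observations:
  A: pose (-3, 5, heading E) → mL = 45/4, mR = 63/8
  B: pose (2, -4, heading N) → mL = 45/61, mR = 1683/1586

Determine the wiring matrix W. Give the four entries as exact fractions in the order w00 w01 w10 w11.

1 0 1/2 1

obs A: pose=(-3,5,E) → sL=45/4, sR=9/4, mL=45/4, mR=63/8
obs B: pose=(2,-4,N) → sL=45/61, sR=9/13, mL=45/61, mR=1683/1586
sensor matrix S = [[45/4, 9/4], [45/61, 9/13]]; det S = 4860/793
solve [mL_A; mL_B] = S·[w00; w01] and [mR_A; mR_B] = S·[w10; w11]:
  w00 = 1, w01 = 0, w10 = 1/2, w11 = 1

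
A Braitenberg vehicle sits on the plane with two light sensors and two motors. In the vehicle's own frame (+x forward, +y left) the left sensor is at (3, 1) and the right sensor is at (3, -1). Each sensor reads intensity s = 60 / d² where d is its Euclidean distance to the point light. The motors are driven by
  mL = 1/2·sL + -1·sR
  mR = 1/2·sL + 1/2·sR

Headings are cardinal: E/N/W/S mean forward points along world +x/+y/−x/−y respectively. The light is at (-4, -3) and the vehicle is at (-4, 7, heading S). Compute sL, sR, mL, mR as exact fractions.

6/5 6/5 -3/5 6/5

left sensor world pos  = (-3, 4); dL² = 50
right sensor world pos = (-5, 4); dR² = 50
sL = 60/50 = 6/5
sR = 60/50 = 6/5
mL = 1/2·sL + -1·sR = -3/5
mR = 1/2·sL + 1/2·sR = 6/5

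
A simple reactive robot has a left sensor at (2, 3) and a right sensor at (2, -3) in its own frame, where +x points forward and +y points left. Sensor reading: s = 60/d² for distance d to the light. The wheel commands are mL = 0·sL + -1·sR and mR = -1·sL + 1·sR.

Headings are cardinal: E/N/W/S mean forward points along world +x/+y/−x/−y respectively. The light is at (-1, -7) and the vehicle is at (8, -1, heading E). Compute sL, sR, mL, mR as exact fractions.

30/101 6/13 -6/13 216/1313

left sensor world pos  = (10, 2); dL² = 202
right sensor world pos = (10, -4); dR² = 130
sL = 60/202 = 30/101
sR = 60/130 = 6/13
mL = 0·sL + -1·sR = -6/13
mR = -1·sL + 1·sR = 216/1313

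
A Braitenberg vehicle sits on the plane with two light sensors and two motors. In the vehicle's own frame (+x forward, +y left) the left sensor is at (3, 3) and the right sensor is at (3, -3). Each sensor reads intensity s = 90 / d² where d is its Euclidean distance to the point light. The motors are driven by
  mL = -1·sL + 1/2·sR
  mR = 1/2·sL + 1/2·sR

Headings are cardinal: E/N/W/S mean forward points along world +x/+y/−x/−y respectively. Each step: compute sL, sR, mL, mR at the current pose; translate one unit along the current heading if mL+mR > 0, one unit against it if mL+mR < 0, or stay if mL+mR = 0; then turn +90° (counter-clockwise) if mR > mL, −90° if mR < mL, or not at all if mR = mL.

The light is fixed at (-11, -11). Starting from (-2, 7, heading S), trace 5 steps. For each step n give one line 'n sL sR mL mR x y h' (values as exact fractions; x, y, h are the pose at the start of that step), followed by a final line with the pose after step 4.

n=0: pose=(-2,7,S); sL=10/41, sR=10/29; mL=-85/1189, mR=350/1189; mL+mR=265/1189 → advance +1; mR−mL=15/41 → turn +1·90°
n=1: pose=(-2,6,E); sL=45/272, sR=9/34; mL=-9/272, mR=117/544; mL+mR=99/544 → advance +1; mR−mL=135/544 → turn +1·90°
n=2: pose=(-1,6,N); sL=90/449, sR=90/569; mL=-31005/255481, mR=45810/255481; mL+mR=14805/255481 → advance +1; mR−mL=135/449 → turn +1·90°
n=3: pose=(-1,7,W); sL=45/137, sR=9/49; mL=-3177/13426, mR=1719/6713; mL+mR=261/13426 → advance +1; mR−mL=135/274 → turn +1·90°
n=4: pose=(-2,7,S); sL=10/41, sR=10/29; mL=-85/1189, mR=350/1189; mL+mR=265/1189 → advance +1; mR−mL=15/41 → turn +1·90°

0 10/41 10/29 -85/1189 350/1189 -2 7 S
1 45/272 9/34 -9/272 117/544 -2 6 E
2 90/449 90/569 -31005/255481 45810/255481 -1 6 N
3 45/137 9/49 -3177/13426 1719/6713 -1 7 W
4 10/41 10/29 -85/1189 350/1189 -2 7 S
final -2 6 E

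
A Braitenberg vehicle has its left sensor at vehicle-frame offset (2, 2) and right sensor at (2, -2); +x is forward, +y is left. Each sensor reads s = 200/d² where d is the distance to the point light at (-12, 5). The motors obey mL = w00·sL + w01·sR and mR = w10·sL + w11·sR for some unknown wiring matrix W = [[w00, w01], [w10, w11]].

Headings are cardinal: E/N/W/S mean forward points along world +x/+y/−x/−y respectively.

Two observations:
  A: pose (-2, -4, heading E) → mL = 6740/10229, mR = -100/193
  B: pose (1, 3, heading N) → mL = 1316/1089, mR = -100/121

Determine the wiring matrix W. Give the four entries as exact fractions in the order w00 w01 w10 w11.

1 -1/2 -1/2 0

obs A: pose=(-2,-4,E) → sL=200/193, sR=40/53, mL=6740/10229, mR=-100/193
obs B: pose=(1,3,N) → sL=200/121, sR=8/9, mL=1316/1089, mR=-100/121
sensor matrix S = [[200/193, 40/53], [200/121, 8/9]]; det S = -3635200/11139381
solve [mL_A; mL_B] = S·[w00; w01] and [mR_A; mR_B] = S·[w10; w11]:
  w00 = 1, w01 = -1/2, w10 = -1/2, w11 = 0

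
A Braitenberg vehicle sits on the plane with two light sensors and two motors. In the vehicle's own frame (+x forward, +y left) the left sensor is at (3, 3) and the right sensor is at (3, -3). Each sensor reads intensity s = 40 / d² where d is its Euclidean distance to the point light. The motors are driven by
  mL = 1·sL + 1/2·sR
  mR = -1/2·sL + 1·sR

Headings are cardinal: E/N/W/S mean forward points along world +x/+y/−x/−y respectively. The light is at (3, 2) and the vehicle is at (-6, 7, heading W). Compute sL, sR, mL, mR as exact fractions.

left sensor world pos  = (-9, 4); dL² = 148
right sensor world pos = (-9, 10); dR² = 208
sL = 40/148 = 10/37
sR = 40/208 = 5/26
mL = 1·sL + 1/2·sR = 705/1924
mR = -1/2·sL + 1·sR = 55/962

10/37 5/26 705/1924 55/962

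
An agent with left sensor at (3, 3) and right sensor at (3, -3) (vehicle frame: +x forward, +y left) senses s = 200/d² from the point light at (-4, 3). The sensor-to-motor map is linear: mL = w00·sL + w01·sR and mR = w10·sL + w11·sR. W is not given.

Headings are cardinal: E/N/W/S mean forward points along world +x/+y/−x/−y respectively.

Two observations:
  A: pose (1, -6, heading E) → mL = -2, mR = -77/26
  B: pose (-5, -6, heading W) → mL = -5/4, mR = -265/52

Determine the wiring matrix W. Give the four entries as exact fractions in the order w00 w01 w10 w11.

obs A: pose=(1,-6,E) → sL=2, sR=25/26, mL=-2, mR=-77/26
obs B: pose=(-5,-6,W) → sL=5/4, sR=50/13, mL=-5/4, mR=-265/52
sensor matrix S = [[2, 25/26], [5/4, 50/13]]; det S = 675/104
solve [mL_A; mL_B] = S·[w00; w01] and [mR_A; mR_B] = S·[w10; w11]:
  w00 = -1, w01 = 0, w10 = -1, w11 = -1

-1 0 -1 -1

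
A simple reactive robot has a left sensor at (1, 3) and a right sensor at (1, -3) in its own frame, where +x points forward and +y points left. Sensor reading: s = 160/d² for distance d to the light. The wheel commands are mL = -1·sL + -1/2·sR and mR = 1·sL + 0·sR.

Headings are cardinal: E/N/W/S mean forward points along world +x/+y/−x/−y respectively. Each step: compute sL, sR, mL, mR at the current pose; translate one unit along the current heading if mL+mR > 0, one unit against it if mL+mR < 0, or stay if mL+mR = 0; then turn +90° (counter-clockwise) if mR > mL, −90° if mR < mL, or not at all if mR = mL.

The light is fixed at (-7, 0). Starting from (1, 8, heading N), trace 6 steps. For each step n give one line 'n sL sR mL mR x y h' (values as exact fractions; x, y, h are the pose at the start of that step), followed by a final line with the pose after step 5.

n=0: pose=(1,8,N); sL=80/53, sR=80/101; mL=-10200/5353, mR=80/53; mL+mR=-40/101 → advance -1; mR−mL=18280/5353 → turn +1·90°
n=1: pose=(1,7,W); sL=32/13, sR=160/149; mL=-5808/1937, mR=32/13; mL+mR=-80/149 → advance -1; mR−mL=10576/1937 → turn +1·90°
n=2: pose=(2,7,S); sL=8/9, sR=20/9; mL=-2, mR=8/9; mL+mR=-10/9 → advance -1; mR−mL=26/9 → turn +1·90°
n=3: pose=(2,8,E); sL=160/221, sR=32/25; mL=-7536/5525, mR=160/221; mL+mR=-16/25 → advance -1; mR−mL=11536/5525 → turn +1·90°
n=4: pose=(1,8,N); sL=80/53, sR=80/101; mL=-10200/5353, mR=80/53; mL+mR=-40/101 → advance -1; mR−mL=18280/5353 → turn +1·90°
n=5: pose=(1,7,W); sL=32/13, sR=160/149; mL=-5808/1937, mR=32/13; mL+mR=-80/149 → advance -1; mR−mL=10576/1937 → turn +1·90°

0 80/53 80/101 -10200/5353 80/53 1 8 N
1 32/13 160/149 -5808/1937 32/13 1 7 W
2 8/9 20/9 -2 8/9 2 7 S
3 160/221 32/25 -7536/5525 160/221 2 8 E
4 80/53 80/101 -10200/5353 80/53 1 8 N
5 32/13 160/149 -5808/1937 32/13 1 7 W
final 2 7 S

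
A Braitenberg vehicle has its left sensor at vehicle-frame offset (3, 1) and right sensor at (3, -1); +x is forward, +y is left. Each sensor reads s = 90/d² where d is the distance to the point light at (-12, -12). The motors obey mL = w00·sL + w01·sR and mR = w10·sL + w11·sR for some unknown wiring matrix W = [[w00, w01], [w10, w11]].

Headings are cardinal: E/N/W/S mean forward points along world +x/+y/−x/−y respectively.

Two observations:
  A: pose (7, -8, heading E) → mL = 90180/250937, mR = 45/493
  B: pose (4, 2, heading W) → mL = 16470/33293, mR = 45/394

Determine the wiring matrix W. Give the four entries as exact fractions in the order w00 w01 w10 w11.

obs A: pose=(7,-8,E) → sL=90/509, sR=90/493, mL=90180/250937, mR=45/493
obs B: pose=(4,2,W) → sL=45/169, sR=45/197, mL=16470/33293, mR=45/394
sensor matrix S = [[90/509, 90/493], [45/169, 45/197]]; det S = -68671800/8354445541
solve [mL_A; mL_B] = S·[w00; w01] and [mR_A; mR_B] = S·[w10; w11]:
  w00 = 1, w01 = 1, w10 = 0, w11 = 1/2

1 1 0 1/2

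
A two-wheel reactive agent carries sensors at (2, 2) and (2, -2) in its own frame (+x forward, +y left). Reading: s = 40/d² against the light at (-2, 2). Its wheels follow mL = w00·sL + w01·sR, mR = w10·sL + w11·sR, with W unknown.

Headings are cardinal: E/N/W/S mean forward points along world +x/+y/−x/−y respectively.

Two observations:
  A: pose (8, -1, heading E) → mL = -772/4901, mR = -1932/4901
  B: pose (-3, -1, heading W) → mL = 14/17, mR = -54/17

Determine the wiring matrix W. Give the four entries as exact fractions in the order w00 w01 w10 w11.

-1 1/2 -1 -1/2

obs A: pose=(8,-1,E) → sL=8/29, sR=40/169, mL=-772/4901, mR=-1932/4901
obs B: pose=(-3,-1,W) → sL=20/17, sR=4, mL=14/17, mR=-54/17
sensor matrix S = [[8/29, 40/169], [20/17, 4]]; det S = 68736/83317
solve [mL_A; mL_B] = S·[w00; w01] and [mR_A; mR_B] = S·[w10; w11]:
  w00 = -1, w01 = 1/2, w10 = -1, w11 = -1/2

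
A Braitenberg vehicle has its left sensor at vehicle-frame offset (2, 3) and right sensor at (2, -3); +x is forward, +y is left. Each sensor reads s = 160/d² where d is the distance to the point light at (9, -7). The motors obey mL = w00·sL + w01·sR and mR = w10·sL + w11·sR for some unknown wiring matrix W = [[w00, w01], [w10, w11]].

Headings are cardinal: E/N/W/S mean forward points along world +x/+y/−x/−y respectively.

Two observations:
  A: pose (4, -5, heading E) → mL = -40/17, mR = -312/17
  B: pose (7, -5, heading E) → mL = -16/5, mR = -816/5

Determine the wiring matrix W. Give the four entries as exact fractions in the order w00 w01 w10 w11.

-1/2 0 -1/2 -1

obs A: pose=(4,-5,E) → sL=80/17, sR=16, mL=-40/17, mR=-312/17
obs B: pose=(7,-5,E) → sL=32/5, sR=160, mL=-16/5, mR=-816/5
sensor matrix S = [[80/17, 16], [32/5, 160]]; det S = 55296/85
solve [mL_A; mL_B] = S·[w00; w01] and [mR_A; mR_B] = S·[w10; w11]:
  w00 = -1/2, w01 = 0, w10 = -1/2, w11 = -1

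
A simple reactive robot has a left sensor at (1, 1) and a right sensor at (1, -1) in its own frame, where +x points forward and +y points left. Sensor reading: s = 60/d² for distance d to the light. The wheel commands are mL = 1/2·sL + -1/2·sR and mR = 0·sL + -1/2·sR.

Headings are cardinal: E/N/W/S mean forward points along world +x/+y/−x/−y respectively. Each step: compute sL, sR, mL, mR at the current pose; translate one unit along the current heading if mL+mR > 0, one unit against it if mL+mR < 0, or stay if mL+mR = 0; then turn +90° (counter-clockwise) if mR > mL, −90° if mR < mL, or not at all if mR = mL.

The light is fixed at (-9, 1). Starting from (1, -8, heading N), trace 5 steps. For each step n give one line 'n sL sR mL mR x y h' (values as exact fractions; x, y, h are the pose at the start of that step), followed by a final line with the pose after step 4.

n=0: pose=(1,-8,N); sL=12/29, sR=12/37; mL=48/1073, mR=-6/37; mL+mR=-126/1073 → advance -1; mR−mL=-6/29 → turn -1·90°
n=1: pose=(1,-9,E); sL=30/101, sR=30/121; mL=300/12221, mR=-15/121; mL+mR=-1215/12221 → advance -1; mR−mL=-15/101 → turn -1·90°
n=2: pose=(0,-9,S); sL=60/221, sR=12/37; mL=-216/8177, mR=-6/37; mL+mR=-1542/8177 → advance -1; mR−mL=-30/221 → turn -1·90°
n=3: pose=(0,-8,W); sL=15/41, sR=15/32; mL=-135/2624, mR=-15/64; mL+mR=-375/1312 → advance -1; mR−mL=-15/82 → turn -1·90°
n=4: pose=(1,-8,N); sL=12/29, sR=12/37; mL=48/1073, mR=-6/37; mL+mR=-126/1073 → advance -1; mR−mL=-6/29 → turn -1·90°

0 12/29 12/37 48/1073 -6/37 1 -8 N
1 30/101 30/121 300/12221 -15/121 1 -9 E
2 60/221 12/37 -216/8177 -6/37 0 -9 S
3 15/41 15/32 -135/2624 -15/64 0 -8 W
4 12/29 12/37 48/1073 -6/37 1 -8 N
final 1 -9 E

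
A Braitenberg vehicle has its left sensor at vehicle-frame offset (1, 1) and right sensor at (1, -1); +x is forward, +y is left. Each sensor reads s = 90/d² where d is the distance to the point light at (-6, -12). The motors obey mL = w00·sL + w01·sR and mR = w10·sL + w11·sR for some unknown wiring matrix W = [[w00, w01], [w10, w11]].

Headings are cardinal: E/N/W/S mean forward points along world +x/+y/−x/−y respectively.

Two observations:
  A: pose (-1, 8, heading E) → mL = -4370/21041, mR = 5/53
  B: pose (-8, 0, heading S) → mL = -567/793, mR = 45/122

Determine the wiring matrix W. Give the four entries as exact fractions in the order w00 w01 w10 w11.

obs A: pose=(-1,8,E) → sL=10/53, sR=90/397, mL=-4370/21041, mR=5/53
obs B: pose=(-8,0,S) → sL=45/61, sR=9/13, mL=-567/793, mR=45/122
sensor matrix S = [[10/53, 90/397], [45/61, 9/13]]; det S = -610920/16685513
solve [mL_A; mL_B] = S·[w00; w01] and [mR_A; mR_B] = S·[w10; w11]:
  w00 = -1/2, w01 = -1/2, w10 = 1/2, w11 = 0

-1/2 -1/2 1/2 0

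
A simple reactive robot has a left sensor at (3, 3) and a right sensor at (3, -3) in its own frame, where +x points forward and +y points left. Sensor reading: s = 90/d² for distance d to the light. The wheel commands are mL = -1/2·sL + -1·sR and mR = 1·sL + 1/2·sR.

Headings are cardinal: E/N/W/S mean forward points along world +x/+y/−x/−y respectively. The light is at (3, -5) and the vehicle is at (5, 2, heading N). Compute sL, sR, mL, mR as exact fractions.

90/101 18/25 -2943/2525 3159/2525

left sensor world pos  = (2, 5); dL² = 101
right sensor world pos = (8, 5); dR² = 125
sL = 90/101 = 90/101
sR = 90/125 = 18/25
mL = -1/2·sL + -1·sR = -2943/2525
mR = 1·sL + 1/2·sR = 3159/2525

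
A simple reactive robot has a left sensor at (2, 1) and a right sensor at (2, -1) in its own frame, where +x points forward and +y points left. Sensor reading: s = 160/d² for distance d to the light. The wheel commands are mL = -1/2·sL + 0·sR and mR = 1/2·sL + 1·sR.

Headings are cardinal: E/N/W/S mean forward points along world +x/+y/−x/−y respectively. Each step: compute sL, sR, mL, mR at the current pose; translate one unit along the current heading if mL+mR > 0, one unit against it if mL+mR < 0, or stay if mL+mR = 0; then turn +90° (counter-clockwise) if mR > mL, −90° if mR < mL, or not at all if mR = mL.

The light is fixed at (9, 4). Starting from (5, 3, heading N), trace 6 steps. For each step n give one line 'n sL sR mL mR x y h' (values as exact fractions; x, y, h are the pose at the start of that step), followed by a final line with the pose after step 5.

n=0: pose=(5,3,N); sL=80/13, sR=16; mL=-40/13, mR=248/13; mL+mR=16 → advance +1; mR−mL=288/13 → turn +1·90°
n=1: pose=(5,4,W); sL=160/37, sR=160/37; mL=-80/37, mR=240/37; mL+mR=160/37 → advance +1; mR−mL=320/37 → turn +1·90°
n=2: pose=(4,4,S); sL=8, sR=4; mL=-4, mR=8; mL+mR=4 → advance +1; mR−mL=12 → turn +1·90°
n=3: pose=(4,3,E); sL=160/9, sR=160/13; mL=-80/9, mR=2480/117; mL+mR=160/13 → advance +1; mR−mL=3520/117 → turn +1·90°
n=4: pose=(5,3,N); sL=80/13, sR=16; mL=-40/13, mR=248/13; mL+mR=16 → advance +1; mR−mL=288/13 → turn +1·90°
n=5: pose=(5,4,W); sL=160/37, sR=160/37; mL=-80/37, mR=240/37; mL+mR=160/37 → advance +1; mR−mL=320/37 → turn +1·90°

0 80/13 16 -40/13 248/13 5 3 N
1 160/37 160/37 -80/37 240/37 5 4 W
2 8 4 -4 8 4 4 S
3 160/9 160/13 -80/9 2480/117 4 3 E
4 80/13 16 -40/13 248/13 5 3 N
5 160/37 160/37 -80/37 240/37 5 4 W
final 4 4 S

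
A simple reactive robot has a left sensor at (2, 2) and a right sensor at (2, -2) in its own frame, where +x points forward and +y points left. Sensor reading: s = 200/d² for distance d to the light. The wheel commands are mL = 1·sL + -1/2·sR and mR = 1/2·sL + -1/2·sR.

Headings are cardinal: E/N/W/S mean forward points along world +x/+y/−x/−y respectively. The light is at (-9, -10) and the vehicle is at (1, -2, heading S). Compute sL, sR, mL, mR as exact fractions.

10/9 2 1/9 -4/9

left sensor world pos  = (3, -4); dL² = 180
right sensor world pos = (-1, -4); dR² = 100
sL = 200/180 = 10/9
sR = 200/100 = 2
mL = 1·sL + -1/2·sR = 1/9
mR = 1/2·sL + -1/2·sR = -4/9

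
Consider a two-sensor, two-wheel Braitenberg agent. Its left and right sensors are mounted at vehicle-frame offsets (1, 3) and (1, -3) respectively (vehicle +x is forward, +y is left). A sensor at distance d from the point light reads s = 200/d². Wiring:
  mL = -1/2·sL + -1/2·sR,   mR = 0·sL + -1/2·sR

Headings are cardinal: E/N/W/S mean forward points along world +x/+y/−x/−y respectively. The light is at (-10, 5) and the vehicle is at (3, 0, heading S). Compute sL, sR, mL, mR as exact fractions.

left sensor world pos  = (6, -1); dL² = 292
right sensor world pos = (0, -1); dR² = 136
sL = 200/292 = 50/73
sR = 200/136 = 25/17
mL = -1/2·sL + -1/2·sR = -2675/2482
mR = 0·sL + -1/2·sR = -25/34

50/73 25/17 -2675/2482 -25/34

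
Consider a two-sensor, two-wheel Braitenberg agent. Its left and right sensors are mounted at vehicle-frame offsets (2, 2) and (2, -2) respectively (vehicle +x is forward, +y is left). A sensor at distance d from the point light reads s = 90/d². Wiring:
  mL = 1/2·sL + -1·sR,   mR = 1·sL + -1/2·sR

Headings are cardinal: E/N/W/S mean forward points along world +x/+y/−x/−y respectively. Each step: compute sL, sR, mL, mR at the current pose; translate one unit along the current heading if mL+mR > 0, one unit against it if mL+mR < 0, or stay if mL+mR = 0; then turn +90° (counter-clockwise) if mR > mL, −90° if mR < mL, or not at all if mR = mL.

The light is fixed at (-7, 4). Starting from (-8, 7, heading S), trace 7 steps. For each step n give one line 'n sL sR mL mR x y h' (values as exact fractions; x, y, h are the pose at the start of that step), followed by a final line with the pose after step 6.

0 45 9 27/2 81/2 -8 7 S
1 90/17 90 -1485/17 -675/17 -8 6 E
2 45/16 45/8 -135/32 0 -9 6 N
3 90/17 18/5 -81/85 297/85 -9 5 W
4 45 45/13 495/26 1125/26 -10 5 S
5 18 18 -9 9 -10 4 E
6 90/29 18 -477/29 -171/29 -10 4 N
final -10 3 W

n=0: pose=(-8,7,S); sL=45, sR=9; mL=27/2, mR=81/2; mL+mR=54 → advance +1; mR−mL=27 → turn +1·90°
n=1: pose=(-8,6,E); sL=90/17, sR=90; mL=-1485/17, mR=-675/17; mL+mR=-2160/17 → advance -1; mR−mL=810/17 → turn +1·90°
n=2: pose=(-9,6,N); sL=45/16, sR=45/8; mL=-135/32, mR=0; mL+mR=-135/32 → advance -1; mR−mL=135/32 → turn +1·90°
n=3: pose=(-9,5,W); sL=90/17, sR=18/5; mL=-81/85, mR=297/85; mL+mR=216/85 → advance +1; mR−mL=378/85 → turn +1·90°
n=4: pose=(-10,5,S); sL=45, sR=45/13; mL=495/26, mR=1125/26; mL+mR=810/13 → advance +1; mR−mL=315/13 → turn +1·90°
n=5: pose=(-10,4,E); sL=18, sR=18; mL=-9, mR=9; mL+mR=0 → advance +0; mR−mL=18 → turn +1·90°
n=6: pose=(-10,4,N); sL=90/29, sR=18; mL=-477/29, mR=-171/29; mL+mR=-648/29 → advance -1; mR−mL=306/29 → turn +1·90°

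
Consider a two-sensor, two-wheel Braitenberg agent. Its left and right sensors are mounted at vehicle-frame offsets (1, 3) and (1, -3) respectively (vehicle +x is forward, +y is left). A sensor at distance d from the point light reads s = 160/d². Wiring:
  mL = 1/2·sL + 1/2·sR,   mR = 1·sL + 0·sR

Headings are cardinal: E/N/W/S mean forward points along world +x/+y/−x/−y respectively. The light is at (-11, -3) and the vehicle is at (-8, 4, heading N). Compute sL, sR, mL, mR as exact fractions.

left sensor world pos  = (-11, 5); dL² = 64
right sensor world pos = (-5, 5); dR² = 100
sL = 160/64 = 5/2
sR = 160/100 = 8/5
mL = 1/2·sL + 1/2·sR = 41/20
mR = 1·sL + 0·sR = 5/2

5/2 8/5 41/20 5/2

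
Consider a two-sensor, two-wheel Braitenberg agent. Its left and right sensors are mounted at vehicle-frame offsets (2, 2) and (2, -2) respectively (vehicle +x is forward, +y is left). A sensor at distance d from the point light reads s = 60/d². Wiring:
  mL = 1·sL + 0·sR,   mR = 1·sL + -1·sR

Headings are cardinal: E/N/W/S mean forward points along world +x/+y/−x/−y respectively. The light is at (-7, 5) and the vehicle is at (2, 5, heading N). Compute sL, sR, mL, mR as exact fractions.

60/53 12/25 60/53 864/1325

left sensor world pos  = (0, 7); dL² = 53
right sensor world pos = (4, 7); dR² = 125
sL = 60/53 = 60/53
sR = 60/125 = 12/25
mL = 1·sL + 0·sR = 60/53
mR = 1·sL + -1·sR = 864/1325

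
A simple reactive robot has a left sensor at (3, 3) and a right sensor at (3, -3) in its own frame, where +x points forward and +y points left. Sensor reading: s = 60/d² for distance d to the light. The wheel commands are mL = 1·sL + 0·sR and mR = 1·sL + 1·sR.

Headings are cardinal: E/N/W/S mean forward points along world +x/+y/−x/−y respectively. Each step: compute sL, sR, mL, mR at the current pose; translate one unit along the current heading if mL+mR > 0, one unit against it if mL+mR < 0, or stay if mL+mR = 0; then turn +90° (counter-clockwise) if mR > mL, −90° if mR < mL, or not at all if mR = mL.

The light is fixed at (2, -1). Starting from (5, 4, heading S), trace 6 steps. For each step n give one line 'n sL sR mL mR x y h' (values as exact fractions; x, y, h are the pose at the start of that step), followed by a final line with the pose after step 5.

0 3/2 15 3/2 33/2 5 4 S
1 12/17 60/37 12/17 1464/629 5 3 E
2 6/5 30/49 6/5 444/245 6 3 N
3 12 12/13 12 168/13 6 4 W
4 3/2 15 3/2 33/2 5 4 S
5 12/17 60/37 12/17 1464/629 5 3 E
final 6 3 N

n=0: pose=(5,4,S); sL=3/2, sR=15; mL=3/2, mR=33/2; mL+mR=18 → advance +1; mR−mL=15 → turn +1·90°
n=1: pose=(5,3,E); sL=12/17, sR=60/37; mL=12/17, mR=1464/629; mL+mR=1908/629 → advance +1; mR−mL=60/37 → turn +1·90°
n=2: pose=(6,3,N); sL=6/5, sR=30/49; mL=6/5, mR=444/245; mL+mR=738/245 → advance +1; mR−mL=30/49 → turn +1·90°
n=3: pose=(6,4,W); sL=12, sR=12/13; mL=12, mR=168/13; mL+mR=324/13 → advance +1; mR−mL=12/13 → turn +1·90°
n=4: pose=(5,4,S); sL=3/2, sR=15; mL=3/2, mR=33/2; mL+mR=18 → advance +1; mR−mL=15 → turn +1·90°
n=5: pose=(5,3,E); sL=12/17, sR=60/37; mL=12/17, mR=1464/629; mL+mR=1908/629 → advance +1; mR−mL=60/37 → turn +1·90°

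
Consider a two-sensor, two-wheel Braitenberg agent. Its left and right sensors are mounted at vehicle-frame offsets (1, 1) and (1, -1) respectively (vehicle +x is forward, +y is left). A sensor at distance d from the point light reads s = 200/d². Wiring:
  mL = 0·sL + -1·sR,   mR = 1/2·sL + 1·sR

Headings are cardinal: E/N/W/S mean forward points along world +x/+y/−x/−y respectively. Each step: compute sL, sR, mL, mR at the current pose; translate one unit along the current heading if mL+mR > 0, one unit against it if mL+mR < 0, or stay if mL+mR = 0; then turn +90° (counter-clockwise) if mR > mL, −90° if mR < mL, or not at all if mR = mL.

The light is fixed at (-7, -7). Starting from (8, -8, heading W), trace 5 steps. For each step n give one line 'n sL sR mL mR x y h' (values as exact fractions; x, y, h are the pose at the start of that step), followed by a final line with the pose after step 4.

0 1 50/49 -50/49 149/98 8 -8 W
1 200/229 200/173 -200/173 63100/39617 7 -8 S
2 100/113 100/117 -100/117 17150/13221 7 -9 E
3 200/197 200/257 -200/257 65100/50629 8 -9 N
4 1 50/49 -50/49 149/98 8 -8 W
final 7 -8 S

n=0: pose=(8,-8,W); sL=1, sR=50/49; mL=-50/49, mR=149/98; mL+mR=1/2 → advance +1; mR−mL=249/98 → turn +1·90°
n=1: pose=(7,-8,S); sL=200/229, sR=200/173; mL=-200/173, mR=63100/39617; mL+mR=100/229 → advance +1; mR−mL=108900/39617 → turn +1·90°
n=2: pose=(7,-9,E); sL=100/113, sR=100/117; mL=-100/117, mR=17150/13221; mL+mR=50/113 → advance +1; mR−mL=28450/13221 → turn +1·90°
n=3: pose=(8,-9,N); sL=200/197, sR=200/257; mL=-200/257, mR=65100/50629; mL+mR=100/197 → advance +1; mR−mL=104500/50629 → turn +1·90°
n=4: pose=(8,-8,W); sL=1, sR=50/49; mL=-50/49, mR=149/98; mL+mR=1/2 → advance +1; mR−mL=249/98 → turn +1·90°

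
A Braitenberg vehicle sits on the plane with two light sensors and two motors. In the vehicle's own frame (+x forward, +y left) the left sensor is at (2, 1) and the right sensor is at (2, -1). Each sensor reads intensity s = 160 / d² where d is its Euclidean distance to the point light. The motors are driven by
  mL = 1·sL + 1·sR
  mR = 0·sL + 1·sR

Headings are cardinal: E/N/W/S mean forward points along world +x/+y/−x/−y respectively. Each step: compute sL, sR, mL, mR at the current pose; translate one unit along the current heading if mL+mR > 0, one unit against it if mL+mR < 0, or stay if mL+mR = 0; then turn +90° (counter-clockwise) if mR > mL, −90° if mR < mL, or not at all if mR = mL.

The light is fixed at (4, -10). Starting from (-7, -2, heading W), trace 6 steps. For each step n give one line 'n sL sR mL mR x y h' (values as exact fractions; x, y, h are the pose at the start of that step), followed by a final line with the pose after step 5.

n=0: pose=(-7,-2,W); sL=80/109, sR=16/25; mL=3744/2725, mR=16/25; mL+mR=5488/2725 → advance +1; mR−mL=-80/109 → turn -1·90°
n=1: pose=(-8,-2,N); sL=160/269, sR=160/221; mL=78400/59449, mR=160/221; mL+mR=121440/59449 → advance +1; mR−mL=-160/269 → turn -1·90°
n=2: pose=(-8,-1,E); sL=4/5, sR=40/41; mL=364/205, mR=40/41; mL+mR=564/205 → advance +1; mR−mL=-4/5 → turn -1·90°
n=3: pose=(-7,-1,S); sL=160/149, sR=160/193; mL=54720/28757, mR=160/193; mL+mR=78560/28757 → advance +1; mR−mL=-160/149 → turn -1·90°
n=4: pose=(-7,-2,W); sL=80/109, sR=16/25; mL=3744/2725, mR=16/25; mL+mR=5488/2725 → advance +1; mR−mL=-80/109 → turn -1·90°
n=5: pose=(-8,-2,N); sL=160/269, sR=160/221; mL=78400/59449, mR=160/221; mL+mR=121440/59449 → advance +1; mR−mL=-160/269 → turn -1·90°

0 80/109 16/25 3744/2725 16/25 -7 -2 W
1 160/269 160/221 78400/59449 160/221 -8 -2 N
2 4/5 40/41 364/205 40/41 -8 -1 E
3 160/149 160/193 54720/28757 160/193 -7 -1 S
4 80/109 16/25 3744/2725 16/25 -7 -2 W
5 160/269 160/221 78400/59449 160/221 -8 -2 N
final -8 -1 E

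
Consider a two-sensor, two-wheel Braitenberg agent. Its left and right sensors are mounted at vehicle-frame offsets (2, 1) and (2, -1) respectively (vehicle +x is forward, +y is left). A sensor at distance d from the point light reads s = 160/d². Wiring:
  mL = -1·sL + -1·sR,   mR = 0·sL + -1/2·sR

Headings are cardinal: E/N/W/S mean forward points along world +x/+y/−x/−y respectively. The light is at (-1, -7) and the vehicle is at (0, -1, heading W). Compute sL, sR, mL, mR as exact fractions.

80/13 16/5 -608/65 -8/5

left sensor world pos  = (-2, -2); dL² = 26
right sensor world pos = (-2, 0); dR² = 50
sL = 160/26 = 80/13
sR = 160/50 = 16/5
mL = -1·sL + -1·sR = -608/65
mR = 0·sL + -1/2·sR = -8/5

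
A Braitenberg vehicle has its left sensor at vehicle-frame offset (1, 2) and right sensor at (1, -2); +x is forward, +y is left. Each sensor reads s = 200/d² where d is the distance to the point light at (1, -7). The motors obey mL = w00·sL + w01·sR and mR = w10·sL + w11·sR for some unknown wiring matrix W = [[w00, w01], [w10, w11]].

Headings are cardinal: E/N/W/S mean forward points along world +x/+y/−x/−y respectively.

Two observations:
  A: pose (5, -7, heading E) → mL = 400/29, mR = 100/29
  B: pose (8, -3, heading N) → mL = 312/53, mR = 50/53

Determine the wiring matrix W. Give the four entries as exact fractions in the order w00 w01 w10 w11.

obs A: pose=(5,-7,E) → sL=200/29, sR=200/29, mL=400/29, mR=100/29
obs B: pose=(8,-3,N) → sL=4, sR=100/53, mL=312/53, mR=50/53
sensor matrix S = [[200/29, 200/29], [4, 100/53]]; det S = -22400/1537
solve [mL_A; mL_B] = S·[w00; w01] and [mR_A; mR_B] = S·[w10; w11]:
  w00 = 1, w01 = 1, w10 = 0, w11 = 1/2

1 1 0 1/2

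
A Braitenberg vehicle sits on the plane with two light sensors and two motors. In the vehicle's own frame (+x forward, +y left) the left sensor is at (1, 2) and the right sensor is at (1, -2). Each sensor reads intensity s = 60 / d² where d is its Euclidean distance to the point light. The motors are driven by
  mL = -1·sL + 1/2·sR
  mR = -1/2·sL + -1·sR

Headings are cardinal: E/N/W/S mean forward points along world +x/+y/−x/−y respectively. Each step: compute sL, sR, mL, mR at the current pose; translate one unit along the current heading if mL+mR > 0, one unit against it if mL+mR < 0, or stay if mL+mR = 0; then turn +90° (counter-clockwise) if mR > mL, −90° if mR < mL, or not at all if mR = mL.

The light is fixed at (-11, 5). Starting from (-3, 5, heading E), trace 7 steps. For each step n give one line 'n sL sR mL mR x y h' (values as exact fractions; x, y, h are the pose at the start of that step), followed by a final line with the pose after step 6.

n=0: pose=(-3,5,E); sL=12/17, sR=12/17; mL=-6/17, mR=-18/17; mL+mR=-24/17 → advance -1; mR−mL=-12/17 → turn -1·90°
n=1: pose=(-4,5,S); sL=30/41, sR=30/13; mL=225/533, mR=-1425/533; mL+mR=-1200/533 → advance -1; mR−mL=-1650/533 → turn -1·90°
n=2: pose=(-4,6,W); sL=60/37, sR=4/3; mL=-106/111, mR=-238/111; mL+mR=-344/111 → advance -1; mR−mL=-44/37 → turn -1·90°
n=3: pose=(-3,6,N); sL=3/2, sR=15/26; mL=-63/52, mR=-69/52; mL+mR=-33/13 → advance -1; mR−mL=-3/26 → turn -1·90°
n=4: pose=(-3,5,E); sL=12/17, sR=12/17; mL=-6/17, mR=-18/17; mL+mR=-24/17 → advance -1; mR−mL=-12/17 → turn -1·90°
n=5: pose=(-4,5,S); sL=30/41, sR=30/13; mL=225/533, mR=-1425/533; mL+mR=-1200/533 → advance -1; mR−mL=-1650/533 → turn -1·90°
n=6: pose=(-4,6,W); sL=60/37, sR=4/3; mL=-106/111, mR=-238/111; mL+mR=-344/111 → advance -1; mR−mL=-44/37 → turn -1·90°

0 12/17 12/17 -6/17 -18/17 -3 5 E
1 30/41 30/13 225/533 -1425/533 -4 5 S
2 60/37 4/3 -106/111 -238/111 -4 6 W
3 3/2 15/26 -63/52 -69/52 -3 6 N
4 12/17 12/17 -6/17 -18/17 -3 5 E
5 30/41 30/13 225/533 -1425/533 -4 5 S
6 60/37 4/3 -106/111 -238/111 -4 6 W
final -3 6 N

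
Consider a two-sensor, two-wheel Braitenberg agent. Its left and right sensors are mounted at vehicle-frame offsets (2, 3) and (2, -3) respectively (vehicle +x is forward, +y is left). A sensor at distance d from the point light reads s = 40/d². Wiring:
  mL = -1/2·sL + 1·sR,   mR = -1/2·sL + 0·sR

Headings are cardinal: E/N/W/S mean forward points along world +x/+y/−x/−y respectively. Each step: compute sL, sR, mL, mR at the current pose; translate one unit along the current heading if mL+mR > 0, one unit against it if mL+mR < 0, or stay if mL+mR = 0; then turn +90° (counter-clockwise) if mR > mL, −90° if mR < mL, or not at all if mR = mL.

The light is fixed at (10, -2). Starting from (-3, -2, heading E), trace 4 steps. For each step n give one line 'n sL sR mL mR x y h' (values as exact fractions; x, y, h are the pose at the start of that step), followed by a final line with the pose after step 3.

n=0: pose=(-3,-2,E); sL=4/13, sR=4/13; mL=2/13, mR=-2/13; mL+mR=0 → advance +0; mR−mL=-4/13 → turn -1·90°
n=1: pose=(-3,-2,S); sL=5/13, sR=2/13; mL=-1/26, mR=-5/26; mL+mR=-3/13 → advance -1; mR−mL=-2/13 → turn -1·90°
n=2: pose=(-3,-1,W); sL=40/229, sR=40/241; mL=4340/55189, mR=-20/229; mL+mR=-480/55189 → advance -1; mR−mL=-40/241 → turn -1·90°
n=3: pose=(-2,-1,N); sL=20/117, sR=4/9; mL=14/39, mR=-10/117; mL+mR=32/117 → advance +1; mR−mL=-4/9 → turn -1·90°

0 4/13 4/13 2/13 -2/13 -3 -2 E
1 5/13 2/13 -1/26 -5/26 -3 -2 S
2 40/229 40/241 4340/55189 -20/229 -3 -1 W
3 20/117 4/9 14/39 -10/117 -2 -1 N
final -2 0 E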